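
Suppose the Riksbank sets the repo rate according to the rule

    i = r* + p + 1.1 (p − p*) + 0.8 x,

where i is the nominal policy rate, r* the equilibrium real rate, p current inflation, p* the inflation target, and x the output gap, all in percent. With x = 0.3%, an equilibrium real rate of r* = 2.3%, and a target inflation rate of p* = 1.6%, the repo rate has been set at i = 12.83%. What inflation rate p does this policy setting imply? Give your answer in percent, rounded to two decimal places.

Collecting p: i = r* + (1 + 1.1) p − 1.1 p* + 0.8 x
2.1 p = 12.83 − 2.3 + 1.1 × 1.6 − 0.8 × 0.3 = 12.05
p = 12.05 / 2.1 = 5.74

5.74%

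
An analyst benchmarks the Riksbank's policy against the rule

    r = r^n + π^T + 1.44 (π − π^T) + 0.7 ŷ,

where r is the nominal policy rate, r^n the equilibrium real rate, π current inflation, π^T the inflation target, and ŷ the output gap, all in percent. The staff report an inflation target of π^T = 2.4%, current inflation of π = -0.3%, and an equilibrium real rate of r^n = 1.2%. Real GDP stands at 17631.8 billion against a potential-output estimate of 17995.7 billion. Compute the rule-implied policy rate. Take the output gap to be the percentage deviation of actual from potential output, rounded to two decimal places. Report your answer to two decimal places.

-1.70%

Output gap = 100 × (17631.8 − 17995.7) / 17995.7 = -2.02%.
r = 1.20 + 2.40 + 1.44 × (-0.30 − 2.40) + 0.7 × (-2.02)
   = 1.20 + 2.4 − 3.888 − 1.414 = -1.70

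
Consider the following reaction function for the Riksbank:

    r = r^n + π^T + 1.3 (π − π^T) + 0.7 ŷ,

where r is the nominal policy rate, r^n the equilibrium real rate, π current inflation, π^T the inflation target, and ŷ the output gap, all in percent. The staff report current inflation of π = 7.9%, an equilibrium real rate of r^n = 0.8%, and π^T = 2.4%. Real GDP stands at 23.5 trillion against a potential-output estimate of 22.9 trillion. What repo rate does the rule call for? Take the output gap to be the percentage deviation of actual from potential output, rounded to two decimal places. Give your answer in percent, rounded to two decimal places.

Output gap = 100 × (23.5 − 22.9) / 22.9 = 2.62%.
r = 0.80 + 2.40 + 1.3 × (7.90 − 2.40) + 0.7 × 2.62
   = 0.80 + 2.4 + 7.15 + 1.834 = 12.18

12.18%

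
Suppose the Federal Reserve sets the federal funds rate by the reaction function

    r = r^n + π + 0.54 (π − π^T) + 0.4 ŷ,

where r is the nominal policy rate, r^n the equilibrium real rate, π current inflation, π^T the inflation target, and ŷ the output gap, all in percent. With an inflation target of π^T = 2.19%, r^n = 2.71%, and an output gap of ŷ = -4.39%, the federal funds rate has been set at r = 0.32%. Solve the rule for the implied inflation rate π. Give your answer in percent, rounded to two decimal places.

Collecting π: r = r^n + (1 + 0.54) π − 0.54 π^T + 0.4 ŷ
1.54 π = 0.32 − 2.71 + 0.54 × 2.19 − 0.4 × (-4.39) = 0.5486
π = 0.5486 / 1.54 = 0.36

0.36%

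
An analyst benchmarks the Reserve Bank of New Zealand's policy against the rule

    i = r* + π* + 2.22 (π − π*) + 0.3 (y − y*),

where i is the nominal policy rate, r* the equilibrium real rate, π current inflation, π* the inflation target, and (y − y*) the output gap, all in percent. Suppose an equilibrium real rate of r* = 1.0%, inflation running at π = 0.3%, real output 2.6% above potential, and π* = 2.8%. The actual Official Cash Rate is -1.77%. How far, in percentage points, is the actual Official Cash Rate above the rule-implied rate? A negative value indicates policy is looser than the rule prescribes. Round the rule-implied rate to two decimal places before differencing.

-0.80 pp

Output 2.6% above potential → (y − y*) = 2.6.
i = 1.0 + 2.8 + 2.22 × (0.3 − 2.8) + 0.3 × 2.6
   = 1.0 + 2.8 − 5.55 + 0.78 = -0.97
Deviation = -1.77 − (-0.97) = -0.80 pp.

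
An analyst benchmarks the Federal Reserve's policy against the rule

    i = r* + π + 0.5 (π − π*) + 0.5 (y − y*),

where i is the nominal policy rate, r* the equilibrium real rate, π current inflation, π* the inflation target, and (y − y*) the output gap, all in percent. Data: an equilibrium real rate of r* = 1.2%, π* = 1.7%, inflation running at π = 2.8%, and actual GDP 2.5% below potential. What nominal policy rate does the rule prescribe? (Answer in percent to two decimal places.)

3.30%

Output 2.5% below potential → (y − y*) = -2.5.
i = 1.2 + 2.8 + 0.5 × (2.8 − 1.7) + 0.5 × (-2.5)
   = 1.2 + 2.8 + 0.55 − 1.25 = 3.30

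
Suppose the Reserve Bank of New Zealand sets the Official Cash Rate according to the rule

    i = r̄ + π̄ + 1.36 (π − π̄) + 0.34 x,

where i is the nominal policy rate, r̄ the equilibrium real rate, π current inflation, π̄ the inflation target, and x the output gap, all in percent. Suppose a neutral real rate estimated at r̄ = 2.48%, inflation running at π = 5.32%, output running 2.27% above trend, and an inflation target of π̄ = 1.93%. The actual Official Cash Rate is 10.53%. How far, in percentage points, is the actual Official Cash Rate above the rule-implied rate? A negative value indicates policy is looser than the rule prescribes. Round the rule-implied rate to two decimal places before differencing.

Output 2.27% above potential → x = 2.27.
i = 2.48 + 1.93 + 1.36 × (5.32 − 1.93) + 0.34 × 2.27
   = 2.48 + 1.93 + 4.6104 + 0.7718 = 9.79
Deviation = 10.53 − 9.79 = 0.74 pp.

0.74 pp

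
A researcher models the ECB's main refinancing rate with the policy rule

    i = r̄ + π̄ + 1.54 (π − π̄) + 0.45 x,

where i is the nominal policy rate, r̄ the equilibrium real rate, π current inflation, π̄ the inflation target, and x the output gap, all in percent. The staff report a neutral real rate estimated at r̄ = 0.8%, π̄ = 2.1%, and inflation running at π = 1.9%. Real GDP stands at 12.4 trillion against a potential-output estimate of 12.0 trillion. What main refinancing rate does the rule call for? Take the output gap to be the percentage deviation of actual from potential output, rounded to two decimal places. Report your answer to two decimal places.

Output gap = 100 × (12.4 − 12.0) / 12.0 = 3.33%.
i = 0.80 + 2.10 + 1.54 × (1.90 − 2.10) + 0.45 × 3.33
   = 0.80 + 2.1 − 0.308 + 1.4985 = 4.09

4.09%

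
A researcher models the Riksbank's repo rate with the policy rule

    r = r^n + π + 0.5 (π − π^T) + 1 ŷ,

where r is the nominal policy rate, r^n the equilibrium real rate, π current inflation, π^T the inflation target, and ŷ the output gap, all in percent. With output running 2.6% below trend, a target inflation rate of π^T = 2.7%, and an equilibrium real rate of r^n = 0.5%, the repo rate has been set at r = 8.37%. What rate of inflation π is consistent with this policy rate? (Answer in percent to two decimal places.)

Output 2.6% below potential → ŷ = -2.6.
Collecting π: r = r^n + (1 + 0.5) π − 0.5 π^T + 1 ŷ
1.5 π = 8.37 − 0.5 + 0.5 × 2.7 − 1 × (-2.6) = 11.82
π = 11.82 / 1.5 = 7.88

7.88%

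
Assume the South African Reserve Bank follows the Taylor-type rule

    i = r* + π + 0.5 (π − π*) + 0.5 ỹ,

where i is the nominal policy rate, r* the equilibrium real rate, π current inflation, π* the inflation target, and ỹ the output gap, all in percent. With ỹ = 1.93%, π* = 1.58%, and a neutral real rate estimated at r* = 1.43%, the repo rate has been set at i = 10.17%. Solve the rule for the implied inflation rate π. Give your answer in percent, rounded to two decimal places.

Collecting π: i = r* + (1 + 0.5) π − 0.5 π* + 0.5 ỹ
1.5 π = 10.17 − 1.43 + 0.5 × 1.58 − 0.5 × 1.93 = 8.565
π = 8.565 / 1.5 = 5.71

5.71%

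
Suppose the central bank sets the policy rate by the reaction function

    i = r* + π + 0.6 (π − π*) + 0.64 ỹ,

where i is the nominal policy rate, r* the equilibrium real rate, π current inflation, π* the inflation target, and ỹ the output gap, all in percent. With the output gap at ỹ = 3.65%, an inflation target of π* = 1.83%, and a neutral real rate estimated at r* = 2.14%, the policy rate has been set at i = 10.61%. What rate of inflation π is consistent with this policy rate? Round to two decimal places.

4.52%

Collecting π: i = r* + (1 + 0.6) π − 0.6 π* + 0.64 ỹ
1.6 π = 10.61 − 2.14 + 0.6 × 1.83 − 0.64 × 3.65 = 7.232
π = 7.232 / 1.6 = 4.52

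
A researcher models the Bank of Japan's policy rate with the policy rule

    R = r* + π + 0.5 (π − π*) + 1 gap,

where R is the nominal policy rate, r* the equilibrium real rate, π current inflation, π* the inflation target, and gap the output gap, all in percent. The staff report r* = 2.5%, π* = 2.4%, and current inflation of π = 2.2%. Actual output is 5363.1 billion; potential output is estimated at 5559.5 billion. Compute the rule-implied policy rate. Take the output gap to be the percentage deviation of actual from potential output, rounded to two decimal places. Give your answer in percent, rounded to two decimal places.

Output gap = 100 × (5363.1 − 5559.5) / 5559.5 = -3.53%.
R = 2.50 + 2.20 + 0.5 × (2.20 − 2.40) + 1 × (-3.53)
   = 2.50 + 2.2 − 0.1 − 3.53 = 1.07

1.07%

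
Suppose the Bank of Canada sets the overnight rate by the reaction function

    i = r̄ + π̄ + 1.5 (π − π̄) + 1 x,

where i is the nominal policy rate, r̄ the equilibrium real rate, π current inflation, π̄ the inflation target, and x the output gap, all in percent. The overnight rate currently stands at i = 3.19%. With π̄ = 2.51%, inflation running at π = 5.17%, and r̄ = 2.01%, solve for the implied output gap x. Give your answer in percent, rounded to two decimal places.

1 x = 3.19 − 2.01 − 2.51 − 1.5 × (5.17 − 2.51) = -5.32
x = -5.32 / 1 = -5.32

-5.32%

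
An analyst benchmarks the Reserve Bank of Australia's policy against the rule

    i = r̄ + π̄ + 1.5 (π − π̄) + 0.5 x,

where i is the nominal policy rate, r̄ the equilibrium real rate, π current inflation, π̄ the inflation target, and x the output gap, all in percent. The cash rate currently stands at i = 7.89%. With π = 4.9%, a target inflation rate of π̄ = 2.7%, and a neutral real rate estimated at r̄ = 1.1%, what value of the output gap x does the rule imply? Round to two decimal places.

0.5 x = 7.89 − 1.1 − 2.7 − 1.5 × (4.9 − 2.7) = 0.79
x = 0.79 / 0.5 = 1.58

1.58%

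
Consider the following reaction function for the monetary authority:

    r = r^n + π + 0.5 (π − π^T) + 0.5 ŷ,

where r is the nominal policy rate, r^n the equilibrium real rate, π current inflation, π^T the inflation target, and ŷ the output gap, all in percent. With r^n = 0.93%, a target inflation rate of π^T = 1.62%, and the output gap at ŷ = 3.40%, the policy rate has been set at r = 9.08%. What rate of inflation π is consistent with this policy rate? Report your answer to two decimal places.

Collecting π: r = r^n + (1 + 0.5) π − 0.5 π^T + 0.5 ŷ
1.5 π = 9.08 − 0.93 + 0.5 × 1.62 − 0.5 × 3.40 = 7.26
π = 7.26 / 1.5 = 4.84

4.84%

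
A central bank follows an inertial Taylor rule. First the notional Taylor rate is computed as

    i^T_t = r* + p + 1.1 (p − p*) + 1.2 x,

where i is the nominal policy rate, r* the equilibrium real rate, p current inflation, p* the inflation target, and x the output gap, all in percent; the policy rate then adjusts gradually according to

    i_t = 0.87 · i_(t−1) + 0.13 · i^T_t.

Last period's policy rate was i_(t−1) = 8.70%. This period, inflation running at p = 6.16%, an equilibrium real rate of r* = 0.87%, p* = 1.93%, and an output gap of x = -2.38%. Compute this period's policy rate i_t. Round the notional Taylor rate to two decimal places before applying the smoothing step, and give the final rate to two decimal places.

i^T_t = 0.87 + 6.16 + 1.1 × (6.16 − 1.93) + 1.2 × (-2.38)
   = 0.87 + 6.16 + 4.653 − 2.856 = 8.83
i_t = 0.87 × 8.70 + 0.13 × 8.83 = 7.569 + 1.1479 = 8.72

8.72%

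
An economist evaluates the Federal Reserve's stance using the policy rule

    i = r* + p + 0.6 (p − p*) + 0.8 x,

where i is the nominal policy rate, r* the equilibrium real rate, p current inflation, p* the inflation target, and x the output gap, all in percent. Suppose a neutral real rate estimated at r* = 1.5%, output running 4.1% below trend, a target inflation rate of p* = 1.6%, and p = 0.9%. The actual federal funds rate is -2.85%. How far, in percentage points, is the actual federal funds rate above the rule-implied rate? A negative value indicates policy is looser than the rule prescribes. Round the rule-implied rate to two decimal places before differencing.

-1.55 pp

Output 4.1% below potential → x = -4.1.
i = 1.5 + 0.9 + 0.6 × (0.9 − 1.6) + 0.8 × (-4.1)
   = 1.5 + 0.9 − 0.42 − 3.28 = -1.30
Deviation = -2.85 − (-1.30) = -1.55 pp.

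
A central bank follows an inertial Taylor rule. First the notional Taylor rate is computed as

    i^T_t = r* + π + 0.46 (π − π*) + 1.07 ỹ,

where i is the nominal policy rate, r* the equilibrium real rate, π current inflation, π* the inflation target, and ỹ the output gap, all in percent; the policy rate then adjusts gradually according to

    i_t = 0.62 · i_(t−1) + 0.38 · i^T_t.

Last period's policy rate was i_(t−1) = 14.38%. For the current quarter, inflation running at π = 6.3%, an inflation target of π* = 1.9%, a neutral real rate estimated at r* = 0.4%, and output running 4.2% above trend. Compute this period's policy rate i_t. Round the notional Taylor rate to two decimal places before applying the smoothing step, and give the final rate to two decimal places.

13.94%

Output 4.2% above potential → ỹ = 4.2.
i^T_t = 0.4 + 6.3 + 0.46 × (6.3 − 1.9) + 1.07 × 4.2
   = 0.4 + 6.3 + 2.024 + 4.494 = 13.22
i_t = 0.62 × 14.38 + 0.38 × 13.22 = 8.9156 + 5.0236 = 13.94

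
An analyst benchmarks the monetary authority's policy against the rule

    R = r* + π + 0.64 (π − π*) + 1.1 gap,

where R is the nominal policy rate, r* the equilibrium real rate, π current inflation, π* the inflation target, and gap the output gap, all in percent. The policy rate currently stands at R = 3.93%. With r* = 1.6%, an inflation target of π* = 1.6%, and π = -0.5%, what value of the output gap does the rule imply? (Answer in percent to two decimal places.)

1.1 gap = 3.93 − 1.6 − (-0.5) − 0.64 × ((-0.5) − 1.6) = 4.174
gap = 4.174 / 1.1 = 3.79

3.79%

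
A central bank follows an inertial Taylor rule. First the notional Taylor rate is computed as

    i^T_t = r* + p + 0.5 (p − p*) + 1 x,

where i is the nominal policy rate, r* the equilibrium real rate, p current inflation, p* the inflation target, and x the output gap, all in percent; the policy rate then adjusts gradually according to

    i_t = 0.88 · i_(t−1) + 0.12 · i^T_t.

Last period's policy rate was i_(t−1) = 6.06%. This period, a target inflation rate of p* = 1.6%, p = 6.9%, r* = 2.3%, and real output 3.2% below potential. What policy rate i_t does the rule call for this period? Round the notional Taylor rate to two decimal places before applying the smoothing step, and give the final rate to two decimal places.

Output 3.2% below potential → x = -3.2.
i^T_t = 2.3 + 6.9 + 0.5 × (6.9 − 1.6) + 1 × (-3.2)
   = 2.3 + 6.9 + 2.65 − 3.2 = 8.65
i_t = 0.88 × 6.06 + 0.12 × 8.65 = 5.3328 + 1.038 = 6.37

6.37%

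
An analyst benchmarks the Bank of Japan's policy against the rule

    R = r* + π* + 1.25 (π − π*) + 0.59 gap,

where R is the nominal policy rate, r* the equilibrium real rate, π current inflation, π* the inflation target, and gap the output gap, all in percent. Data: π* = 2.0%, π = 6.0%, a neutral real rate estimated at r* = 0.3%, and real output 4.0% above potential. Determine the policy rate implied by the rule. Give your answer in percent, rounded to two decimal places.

Output 4.0% above potential → gap = 4.0.
R = 0.3 + 2.0 + 1.25 × (6.0 − 2.0) + 0.59 × 4.0
   = 0.3 + 2 + 5 + 2.36 = 9.66

9.66%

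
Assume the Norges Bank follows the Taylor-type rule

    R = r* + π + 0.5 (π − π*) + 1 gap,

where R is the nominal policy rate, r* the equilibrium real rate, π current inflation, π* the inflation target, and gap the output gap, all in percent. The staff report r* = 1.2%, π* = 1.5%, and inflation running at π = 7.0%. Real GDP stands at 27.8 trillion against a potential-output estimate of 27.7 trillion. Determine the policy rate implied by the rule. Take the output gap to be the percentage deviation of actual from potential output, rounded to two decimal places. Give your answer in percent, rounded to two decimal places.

11.31%

Output gap = 100 × (27.8 − 27.7) / 27.7 = 0.36%.
R = 1.20 + 7.00 + 0.5 × (7.00 − 1.50) + 1 × 0.36
   = 1.20 + 7 + 2.75 + 0.36 = 11.31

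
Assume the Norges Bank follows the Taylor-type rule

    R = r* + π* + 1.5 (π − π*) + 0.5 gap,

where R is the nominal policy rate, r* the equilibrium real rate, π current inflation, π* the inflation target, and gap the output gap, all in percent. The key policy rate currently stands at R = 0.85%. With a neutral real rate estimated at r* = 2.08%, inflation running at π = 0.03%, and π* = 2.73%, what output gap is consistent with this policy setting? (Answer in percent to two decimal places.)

0.5 gap = 0.85 − 2.08 − 2.73 − 1.5 × (0.03 − 2.73) = 0.09
gap = 0.09 / 0.5 = 0.18

0.18%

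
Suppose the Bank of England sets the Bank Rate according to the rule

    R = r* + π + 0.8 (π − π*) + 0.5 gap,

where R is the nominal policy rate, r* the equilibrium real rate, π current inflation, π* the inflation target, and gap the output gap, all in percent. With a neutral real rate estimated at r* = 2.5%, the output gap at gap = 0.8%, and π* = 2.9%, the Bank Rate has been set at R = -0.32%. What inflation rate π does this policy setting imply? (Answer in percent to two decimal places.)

-0.50%

Collecting π: R = r* + (1 + 0.8) π − 0.8 π* + 0.5 gap
1.8 π = -0.32 − 2.5 + 0.8 × 2.9 − 0.5 × 0.8 = -0.9
π = -0.9 / 1.8 = -0.50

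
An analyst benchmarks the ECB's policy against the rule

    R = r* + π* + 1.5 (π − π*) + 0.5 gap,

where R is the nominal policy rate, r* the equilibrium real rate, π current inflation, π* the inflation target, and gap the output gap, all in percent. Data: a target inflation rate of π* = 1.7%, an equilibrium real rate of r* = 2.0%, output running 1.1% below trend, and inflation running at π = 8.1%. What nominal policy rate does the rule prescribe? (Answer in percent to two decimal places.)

Output 1.1% below potential → gap = -1.1.
R = 2.0 + 1.7 + 1.5 × (8.1 − 1.7) + 0.5 × (-1.1)
   = 2.0 + 1.7 + 9.6 − 0.55 = 12.75

12.75%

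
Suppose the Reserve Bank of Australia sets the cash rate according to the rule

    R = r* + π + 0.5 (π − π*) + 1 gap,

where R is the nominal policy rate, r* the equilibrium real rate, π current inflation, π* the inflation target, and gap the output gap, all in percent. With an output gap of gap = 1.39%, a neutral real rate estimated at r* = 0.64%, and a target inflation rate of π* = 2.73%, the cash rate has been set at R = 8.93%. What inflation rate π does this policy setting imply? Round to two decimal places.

5.51%

Collecting π: R = r* + (1 + 0.5) π − 0.5 π* + 1 gap
1.5 π = 8.93 − 0.64 + 0.5 × 2.73 − 1 × 1.39 = 8.265
π = 8.265 / 1.5 = 5.51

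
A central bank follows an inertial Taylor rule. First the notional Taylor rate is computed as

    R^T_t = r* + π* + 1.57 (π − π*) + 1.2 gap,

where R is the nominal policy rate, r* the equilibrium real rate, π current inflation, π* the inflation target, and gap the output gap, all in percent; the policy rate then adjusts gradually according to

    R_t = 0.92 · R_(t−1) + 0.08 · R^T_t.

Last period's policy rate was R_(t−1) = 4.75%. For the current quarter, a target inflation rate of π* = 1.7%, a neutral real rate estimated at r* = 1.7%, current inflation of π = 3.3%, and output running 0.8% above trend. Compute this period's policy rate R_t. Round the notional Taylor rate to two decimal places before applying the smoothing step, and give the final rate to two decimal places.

4.92%

Output 0.8% above potential → gap = 0.8.
R^T_t = 1.7 + 1.7 + 1.57 × (3.3 − 1.7) + 1.2 × 0.8
   = 1.7 + 1.7 + 2.512 + 0.96 = 6.87
R_t = 0.92 × 4.75 + 0.08 × 6.87 = 4.37 + 0.5496 = 4.92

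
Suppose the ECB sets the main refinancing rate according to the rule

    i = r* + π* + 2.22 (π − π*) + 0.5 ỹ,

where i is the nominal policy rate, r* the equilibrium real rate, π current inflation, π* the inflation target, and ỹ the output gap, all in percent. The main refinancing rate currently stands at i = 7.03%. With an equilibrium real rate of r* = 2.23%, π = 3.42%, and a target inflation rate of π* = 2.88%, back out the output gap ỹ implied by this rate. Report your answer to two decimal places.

0.5 ỹ = 7.03 − 2.23 − 2.88 − 2.22 × (3.42 − 2.88) = 0.7212
ỹ = 0.7212 / 0.5 = 1.44

1.44%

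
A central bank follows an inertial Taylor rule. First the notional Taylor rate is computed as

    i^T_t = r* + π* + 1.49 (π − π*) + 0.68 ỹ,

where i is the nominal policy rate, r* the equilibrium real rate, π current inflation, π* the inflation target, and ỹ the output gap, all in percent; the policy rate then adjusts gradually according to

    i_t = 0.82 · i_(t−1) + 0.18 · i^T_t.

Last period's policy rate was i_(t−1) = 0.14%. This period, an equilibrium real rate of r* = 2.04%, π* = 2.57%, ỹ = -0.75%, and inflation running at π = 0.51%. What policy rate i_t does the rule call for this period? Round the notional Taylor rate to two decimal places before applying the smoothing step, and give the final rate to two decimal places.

0.30%

i^T_t = 2.04 + 2.57 + 1.49 × (0.51 − 2.57) + 0.68 × (-0.75)
   = 2.04 + 2.57 − 3.0694 − 0.51 = 1.03
i_t = 0.82 × 0.14 + 0.18 × 1.03 = 0.1148 + 0.1854 = 0.30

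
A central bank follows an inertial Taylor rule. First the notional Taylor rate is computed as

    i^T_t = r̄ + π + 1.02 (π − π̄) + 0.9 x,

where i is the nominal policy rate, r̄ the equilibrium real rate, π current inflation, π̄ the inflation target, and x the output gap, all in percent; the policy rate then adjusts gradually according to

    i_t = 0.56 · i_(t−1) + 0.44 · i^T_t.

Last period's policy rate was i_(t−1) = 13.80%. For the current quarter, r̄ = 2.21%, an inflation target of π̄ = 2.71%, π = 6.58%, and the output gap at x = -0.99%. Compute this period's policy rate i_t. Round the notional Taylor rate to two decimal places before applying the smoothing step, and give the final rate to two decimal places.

i^T_t = 2.21 + 6.58 + 1.02 × (6.58 − 2.71) + 0.9 × (-0.99)
   = 2.21 + 6.58 + 3.9474 − 0.891 = 11.85
i_t = 0.56 × 13.80 + 0.44 × 11.85 = 7.728 + 5.214 = 12.94

12.94%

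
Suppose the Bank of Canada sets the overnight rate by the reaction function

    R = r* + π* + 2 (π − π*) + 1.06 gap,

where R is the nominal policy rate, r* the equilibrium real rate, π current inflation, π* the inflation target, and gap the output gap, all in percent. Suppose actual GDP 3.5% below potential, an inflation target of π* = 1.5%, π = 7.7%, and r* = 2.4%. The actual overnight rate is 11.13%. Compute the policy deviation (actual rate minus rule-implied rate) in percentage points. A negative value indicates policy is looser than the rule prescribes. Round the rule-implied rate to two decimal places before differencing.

-1.46 pp

Output 3.5% below potential → gap = -3.5.
R = 2.4 + 1.5 + 2 × (7.7 − 1.5) + 1.06 × (-3.5)
   = 2.4 + 1.5 + 12.4 − 3.71 = 12.59
Deviation = 11.13 − 12.59 = -1.46 pp.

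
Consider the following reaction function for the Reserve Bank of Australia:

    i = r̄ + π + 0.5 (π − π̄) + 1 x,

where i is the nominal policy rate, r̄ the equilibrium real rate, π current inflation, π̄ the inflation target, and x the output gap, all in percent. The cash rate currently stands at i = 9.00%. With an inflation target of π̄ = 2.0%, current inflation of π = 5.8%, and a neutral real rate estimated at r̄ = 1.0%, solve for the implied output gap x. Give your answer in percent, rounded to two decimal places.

1 x = 9.00 − 1.0 − 5.8 − 0.5 × (5.8 − 2.0) = 0.3
x = 0.3 / 1 = 0.30

0.30%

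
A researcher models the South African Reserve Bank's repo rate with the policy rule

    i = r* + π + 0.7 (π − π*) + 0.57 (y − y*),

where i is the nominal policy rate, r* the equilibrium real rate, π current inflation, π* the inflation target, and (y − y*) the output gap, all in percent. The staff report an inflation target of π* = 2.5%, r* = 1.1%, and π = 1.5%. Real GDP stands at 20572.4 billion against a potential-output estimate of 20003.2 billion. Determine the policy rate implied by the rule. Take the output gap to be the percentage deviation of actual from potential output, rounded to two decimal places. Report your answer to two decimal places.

3.52%

Output gap = 100 × (20572.4 − 20003.2) / 20003.2 = 2.85%.
i = 1.10 + 1.50 + 0.7 × (1.50 − 2.50) + 0.57 × 2.85
   = 1.10 + 1.5 − 0.7 + 1.6245 = 3.52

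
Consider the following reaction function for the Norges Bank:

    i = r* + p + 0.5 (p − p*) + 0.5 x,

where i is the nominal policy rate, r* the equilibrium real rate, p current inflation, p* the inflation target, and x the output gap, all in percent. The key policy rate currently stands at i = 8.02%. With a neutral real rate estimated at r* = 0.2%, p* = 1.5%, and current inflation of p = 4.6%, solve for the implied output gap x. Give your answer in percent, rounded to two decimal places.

0.5 x = 8.02 − 0.2 − 4.6 − 0.5 × (4.6 − 1.5) = 1.67
x = 1.67 / 0.5 = 3.34

3.34%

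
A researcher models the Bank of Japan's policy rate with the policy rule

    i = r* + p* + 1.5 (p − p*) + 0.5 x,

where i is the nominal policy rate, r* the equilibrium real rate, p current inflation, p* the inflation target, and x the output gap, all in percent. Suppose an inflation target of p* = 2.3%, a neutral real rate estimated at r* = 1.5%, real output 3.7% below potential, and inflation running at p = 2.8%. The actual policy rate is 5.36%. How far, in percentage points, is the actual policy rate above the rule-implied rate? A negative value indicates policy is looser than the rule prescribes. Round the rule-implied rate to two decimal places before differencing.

2.66 pp

Output 3.7% below potential → x = -3.7.
i = 1.5 + 2.3 + 1.5 × (2.8 − 2.3) + 0.5 × (-3.7)
   = 1.5 + 2.3 + 0.75 − 1.85 = 2.70
Deviation = 5.36 − 2.70 = 2.66 pp.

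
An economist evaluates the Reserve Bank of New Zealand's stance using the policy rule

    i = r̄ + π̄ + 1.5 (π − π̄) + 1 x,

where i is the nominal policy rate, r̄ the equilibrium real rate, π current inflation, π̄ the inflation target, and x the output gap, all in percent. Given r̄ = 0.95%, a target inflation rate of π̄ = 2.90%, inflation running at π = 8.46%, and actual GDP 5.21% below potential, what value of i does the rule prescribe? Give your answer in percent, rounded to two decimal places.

Output 5.21% below potential → x = -5.21.
i = 0.95 + 2.90 + 1.5 × (8.46 − 2.90) + 1 × (-5.21)
   = 0.95 + 2.9 + 8.34 − 5.21 = 6.98

6.98%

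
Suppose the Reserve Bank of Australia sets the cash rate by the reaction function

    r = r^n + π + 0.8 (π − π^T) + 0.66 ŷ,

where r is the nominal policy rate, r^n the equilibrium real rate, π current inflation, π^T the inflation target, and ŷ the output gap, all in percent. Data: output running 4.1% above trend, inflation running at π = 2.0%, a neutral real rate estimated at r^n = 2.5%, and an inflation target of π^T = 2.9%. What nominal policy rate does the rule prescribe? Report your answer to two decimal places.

Output 4.1% above potential → ŷ = 4.1.
r = 2.5 + 2.0 + 0.8 × (2.0 − 2.9) + 0.66 × 4.1
   = 2.5 + 2 − 0.72 + 2.706 = 6.49

6.49%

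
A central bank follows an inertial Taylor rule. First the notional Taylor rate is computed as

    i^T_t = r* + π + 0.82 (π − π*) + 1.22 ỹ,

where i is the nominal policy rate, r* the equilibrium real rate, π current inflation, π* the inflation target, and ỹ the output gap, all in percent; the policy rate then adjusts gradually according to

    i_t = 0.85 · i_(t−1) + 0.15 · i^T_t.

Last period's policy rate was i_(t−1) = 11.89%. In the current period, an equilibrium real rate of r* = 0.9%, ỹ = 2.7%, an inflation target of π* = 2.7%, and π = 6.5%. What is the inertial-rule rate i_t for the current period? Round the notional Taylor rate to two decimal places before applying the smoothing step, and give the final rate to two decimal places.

12.18%

i^T_t = 0.9 + 6.5 + 0.82 × (6.5 − 2.7) + 1.22 × 2.7
   = 0.9 + 6.5 + 3.116 + 3.294 = 13.81
i_t = 0.85 × 11.89 + 0.15 × 13.81 = 10.1065 + 2.0715 = 12.18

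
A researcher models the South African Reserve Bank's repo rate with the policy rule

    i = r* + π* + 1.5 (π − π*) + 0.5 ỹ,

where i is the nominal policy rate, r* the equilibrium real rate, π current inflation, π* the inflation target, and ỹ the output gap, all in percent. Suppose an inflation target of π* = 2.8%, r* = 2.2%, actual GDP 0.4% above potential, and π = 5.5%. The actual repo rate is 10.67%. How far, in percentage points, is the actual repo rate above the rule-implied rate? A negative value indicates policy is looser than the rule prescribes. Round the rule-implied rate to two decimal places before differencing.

1.42 pp

Output 0.4% above potential → ỹ = 0.4.
i = 2.2 + 2.8 + 1.5 × (5.5 − 2.8) + 0.5 × 0.4
   = 2.2 + 2.8 + 4.05 + 0.2 = 9.25
Deviation = 10.67 − 9.25 = 1.42 pp.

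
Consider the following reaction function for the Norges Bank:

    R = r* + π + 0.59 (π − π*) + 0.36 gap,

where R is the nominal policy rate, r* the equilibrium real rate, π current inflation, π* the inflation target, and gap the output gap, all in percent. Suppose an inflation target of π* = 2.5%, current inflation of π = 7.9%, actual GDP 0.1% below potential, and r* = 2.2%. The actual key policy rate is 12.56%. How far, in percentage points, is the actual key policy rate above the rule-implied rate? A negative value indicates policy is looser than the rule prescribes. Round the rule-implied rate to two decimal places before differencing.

-0.69 pp

Output 0.1% below potential → gap = -0.1.
R = 2.2 + 7.9 + 0.59 × (7.9 − 2.5) + 0.36 × (-0.1)
   = 2.2 + 7.9 + 3.186 − 0.036 = 13.25
Deviation = 12.56 − 13.25 = -0.69 pp.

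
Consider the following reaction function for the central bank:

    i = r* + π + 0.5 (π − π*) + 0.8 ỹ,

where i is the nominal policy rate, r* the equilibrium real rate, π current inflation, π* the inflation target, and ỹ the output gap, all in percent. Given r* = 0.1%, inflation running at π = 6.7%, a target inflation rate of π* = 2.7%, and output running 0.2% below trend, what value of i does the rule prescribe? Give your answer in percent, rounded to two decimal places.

Output 0.2% below potential → ỹ = -0.2.
i = 0.1 + 6.7 + 0.5 × (6.7 − 2.7) + 0.8 × (-0.2)
   = 0.1 + 6.7 + 2 − 0.16 = 8.64

8.64%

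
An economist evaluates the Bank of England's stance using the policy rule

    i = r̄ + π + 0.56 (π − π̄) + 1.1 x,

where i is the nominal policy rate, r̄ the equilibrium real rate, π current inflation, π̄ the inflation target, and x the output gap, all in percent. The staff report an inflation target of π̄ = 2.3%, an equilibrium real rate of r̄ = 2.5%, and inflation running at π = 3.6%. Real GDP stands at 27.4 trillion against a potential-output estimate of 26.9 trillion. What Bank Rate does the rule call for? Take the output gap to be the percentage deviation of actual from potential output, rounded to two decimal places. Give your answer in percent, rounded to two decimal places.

8.87%

Output gap = 100 × (27.4 − 26.9) / 26.9 = 1.86%.
i = 2.50 + 3.60 + 0.56 × (3.60 − 2.30) + 1.1 × 1.86
   = 2.50 + 3.6 + 0.728 + 2.046 = 8.87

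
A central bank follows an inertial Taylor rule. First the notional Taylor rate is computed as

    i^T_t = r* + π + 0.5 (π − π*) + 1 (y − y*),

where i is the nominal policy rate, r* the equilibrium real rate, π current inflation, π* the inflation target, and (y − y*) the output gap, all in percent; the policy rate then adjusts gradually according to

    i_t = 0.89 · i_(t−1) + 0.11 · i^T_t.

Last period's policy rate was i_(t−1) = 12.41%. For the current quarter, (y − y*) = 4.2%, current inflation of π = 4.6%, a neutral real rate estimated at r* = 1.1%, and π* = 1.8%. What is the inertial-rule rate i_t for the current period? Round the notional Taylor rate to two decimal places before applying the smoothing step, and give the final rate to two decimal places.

i^T_t = 1.1 + 4.6 + 0.5 × (4.6 − 1.8) + 1 × 4.2
   = 1.1 + 4.6 + 1.4 + 4.2 = 11.30
i_t = 0.89 × 12.41 + 0.11 × 11.30 = 11.0449 + 1.243 = 12.29

12.29%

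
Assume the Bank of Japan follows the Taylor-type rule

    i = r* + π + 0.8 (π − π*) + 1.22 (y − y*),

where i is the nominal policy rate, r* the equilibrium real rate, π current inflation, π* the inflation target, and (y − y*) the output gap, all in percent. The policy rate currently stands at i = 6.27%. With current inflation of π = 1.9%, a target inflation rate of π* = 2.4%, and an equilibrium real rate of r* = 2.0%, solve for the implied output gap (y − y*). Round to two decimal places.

1.22 (y − y*) = 6.27 − 2.0 − 1.9 − 0.8 × (1.9 − 2.4) = 2.77
(y − y*) = 2.77 / 1.22 = 2.27

2.27%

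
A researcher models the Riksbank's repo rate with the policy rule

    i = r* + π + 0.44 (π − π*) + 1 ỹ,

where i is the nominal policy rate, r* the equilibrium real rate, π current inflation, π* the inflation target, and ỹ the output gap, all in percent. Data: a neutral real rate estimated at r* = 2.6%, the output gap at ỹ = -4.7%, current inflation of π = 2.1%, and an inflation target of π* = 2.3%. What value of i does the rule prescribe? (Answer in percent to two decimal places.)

i = 2.6 + 2.1 + 0.44 × (2.1 − 2.3) + 1 × (-4.7)
   = 2.6 + 2.1 − 0.088 − 4.7 = -0.09

-0.09%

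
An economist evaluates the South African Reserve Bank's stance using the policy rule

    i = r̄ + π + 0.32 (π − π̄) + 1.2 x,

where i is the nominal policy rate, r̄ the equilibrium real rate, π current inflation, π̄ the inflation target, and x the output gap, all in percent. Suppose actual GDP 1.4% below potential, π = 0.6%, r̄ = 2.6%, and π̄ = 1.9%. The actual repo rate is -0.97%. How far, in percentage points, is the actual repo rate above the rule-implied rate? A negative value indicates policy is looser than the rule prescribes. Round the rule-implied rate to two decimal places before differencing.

-2.07 pp

Output 1.4% below potential → x = -1.4.
i = 2.6 + 0.6 + 0.32 × (0.6 − 1.9) + 1.2 × (-1.4)
   = 2.6 + 0.6 − 0.416 − 1.68 = 1.10
Deviation = -0.97 − 1.10 = -2.07 pp.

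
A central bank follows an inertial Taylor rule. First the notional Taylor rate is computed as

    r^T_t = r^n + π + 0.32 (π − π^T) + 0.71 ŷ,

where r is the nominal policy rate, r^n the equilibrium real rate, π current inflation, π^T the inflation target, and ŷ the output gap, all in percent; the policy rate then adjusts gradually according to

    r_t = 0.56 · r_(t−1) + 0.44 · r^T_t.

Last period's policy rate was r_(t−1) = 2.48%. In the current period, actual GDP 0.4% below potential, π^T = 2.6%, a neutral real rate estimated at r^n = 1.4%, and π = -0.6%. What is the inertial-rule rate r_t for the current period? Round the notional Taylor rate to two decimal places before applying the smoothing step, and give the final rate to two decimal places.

Output 0.4% below potential → ŷ = -0.4.
r^T_t = 1.4 + (-0.6) + 0.32 × (-0.6 − 2.6) + 0.71 × (-0.4)
   = 1.4 − 0.6 − 1.024 − 0.284 = -0.51
r_t = 0.56 × 2.48 + 0.44 × (-0.51) = 1.3888 − 0.2244 = 1.16

1.16%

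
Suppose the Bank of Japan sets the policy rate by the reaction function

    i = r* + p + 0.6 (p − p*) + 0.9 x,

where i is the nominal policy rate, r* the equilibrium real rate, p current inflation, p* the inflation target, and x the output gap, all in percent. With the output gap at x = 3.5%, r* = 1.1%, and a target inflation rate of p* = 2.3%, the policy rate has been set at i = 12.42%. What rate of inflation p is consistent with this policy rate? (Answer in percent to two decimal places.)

5.97%

Collecting p: i = r* + (1 + 0.6) p − 0.6 p* + 0.9 x
1.6 p = 12.42 − 1.1 + 0.6 × 2.3 − 0.9 × 3.5 = 9.55
p = 9.55 / 1.6 = 5.97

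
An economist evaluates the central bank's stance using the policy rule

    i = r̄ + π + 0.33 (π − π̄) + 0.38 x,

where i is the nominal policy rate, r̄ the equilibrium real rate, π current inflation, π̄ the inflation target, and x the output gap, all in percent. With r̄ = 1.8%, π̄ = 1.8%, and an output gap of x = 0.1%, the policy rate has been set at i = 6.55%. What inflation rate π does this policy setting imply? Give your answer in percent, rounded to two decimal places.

3.99%

Collecting π: i = r̄ + (1 + 0.33) π − 0.33 π̄ + 0.38 x
1.33 π = 6.55 − 1.8 + 0.33 × 1.8 − 0.38 × 0.1 = 5.306
π = 5.306 / 1.33 = 3.99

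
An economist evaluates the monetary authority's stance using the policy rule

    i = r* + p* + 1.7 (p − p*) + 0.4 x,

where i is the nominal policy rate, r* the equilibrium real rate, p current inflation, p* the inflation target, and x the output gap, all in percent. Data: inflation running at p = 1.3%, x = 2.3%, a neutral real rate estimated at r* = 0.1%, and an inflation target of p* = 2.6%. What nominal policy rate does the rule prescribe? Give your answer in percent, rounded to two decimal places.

1.41%

i = 0.1 + 2.6 + 1.7 × (1.3 − 2.6) + 0.4 × 2.3
   = 0.1 + 2.6 − 2.21 + 0.92 = 1.41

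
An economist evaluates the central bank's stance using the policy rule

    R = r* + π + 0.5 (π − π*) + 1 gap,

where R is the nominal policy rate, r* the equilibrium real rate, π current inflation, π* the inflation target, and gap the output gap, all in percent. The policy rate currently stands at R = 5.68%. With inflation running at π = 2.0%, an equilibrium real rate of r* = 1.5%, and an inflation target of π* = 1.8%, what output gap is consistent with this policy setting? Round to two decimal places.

1 gap = 5.68 − 1.5 − 2.0 − 0.5 × (2.0 − 1.8) = 2.08
gap = 2.08 / 1 = 2.08

2.08%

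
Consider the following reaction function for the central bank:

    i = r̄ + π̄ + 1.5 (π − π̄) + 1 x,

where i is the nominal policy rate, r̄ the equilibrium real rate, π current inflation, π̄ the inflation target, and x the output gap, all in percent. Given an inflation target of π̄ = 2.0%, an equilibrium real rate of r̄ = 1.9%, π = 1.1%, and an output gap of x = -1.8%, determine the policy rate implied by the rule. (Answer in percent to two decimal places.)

0.75%

i = 1.9 + 2.0 + 1.5 × (1.1 − 2.0) + 1 × (-1.8)
   = 1.9 + 2 − 1.35 − 1.8 = 0.75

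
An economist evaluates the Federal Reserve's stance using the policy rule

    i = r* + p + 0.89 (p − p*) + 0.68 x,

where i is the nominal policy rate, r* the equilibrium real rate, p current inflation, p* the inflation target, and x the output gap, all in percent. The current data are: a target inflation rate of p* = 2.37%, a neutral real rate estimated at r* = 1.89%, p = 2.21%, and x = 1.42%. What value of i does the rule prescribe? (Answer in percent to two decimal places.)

4.92%

i = 1.89 + 2.21 + 0.89 × (2.21 − 2.37) + 0.68 × 1.42
   = 1.89 + 2.21 − 0.1424 + 0.9656 = 4.92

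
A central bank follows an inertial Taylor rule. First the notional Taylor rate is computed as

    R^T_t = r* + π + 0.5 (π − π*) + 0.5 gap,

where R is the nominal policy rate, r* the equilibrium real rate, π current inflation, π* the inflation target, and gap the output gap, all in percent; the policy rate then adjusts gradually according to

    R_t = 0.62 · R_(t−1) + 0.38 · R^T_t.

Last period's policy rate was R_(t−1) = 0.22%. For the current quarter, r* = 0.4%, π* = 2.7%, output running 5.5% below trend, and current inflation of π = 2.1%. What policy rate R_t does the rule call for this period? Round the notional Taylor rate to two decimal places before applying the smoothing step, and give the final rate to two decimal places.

Output 5.5% below potential → gap = -5.5.
R^T_t = 0.4 + 2.1 + 0.5 × (2.1 − 2.7) + 0.5 × (-5.5)
   = 0.4 + 2.1 − 0.3 − 2.75 = -0.55
R_t = 0.62 × 0.22 + 0.38 × (-0.55) = 0.1364 − 0.209 = -0.07

-0.07%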